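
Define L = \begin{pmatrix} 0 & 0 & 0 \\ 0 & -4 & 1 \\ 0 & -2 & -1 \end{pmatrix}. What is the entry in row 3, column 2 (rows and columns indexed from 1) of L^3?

-38

Characteristic polynomial: t^3 + 5t^2 + 6t = t(t + 2)(t + 3), so the eigenvalues are -3, -2, 0.
t=0: eigenvector (1, 0, 0).
t=-2: eigenvector (0, 1, 2).
t=-3: eigenvector (0, -1, -1).
P = [[1, 0, 0], [0, 1, -1], [0, 2, -1]], D = diag(0, -2, -3), P⁻¹ = [[1, 0, 0], [0, -1, 1], [0, -2, 1]].
L³ = P·diag(0, -8, -27)·P⁻¹ = [[0, 0, 0], [0, -46, 19], [0, -38, 11]].
The requested entry is -38.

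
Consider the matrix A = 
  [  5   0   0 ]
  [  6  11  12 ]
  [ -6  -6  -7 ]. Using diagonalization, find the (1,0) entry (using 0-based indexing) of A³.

126

Characteristic polynomial: λ^3 - 9λ^2 + 15λ + 25 = (λ - 5)^2(λ + 1), so the eigenvalues are -1, 5, 5.
λ=5: eigenvector (1, 1, -1).
λ=-1: eigenvector (0, -1, 1).
λ=5: eigenvector (0, -2, 1).
P = [[1, 0, 0], [1, -1, -2], [-1, 1, 1]], D = diag(5, -1, 5), P⁻¹ = [[1, 0, 0], [1, 1, 2], [0, -1, -1]].
A³ = P·diag(125, -1, 125)·P⁻¹ = [[125, 0, 0], [126, 251, 252], [-126, -126, -127]].
The requested entry is 126.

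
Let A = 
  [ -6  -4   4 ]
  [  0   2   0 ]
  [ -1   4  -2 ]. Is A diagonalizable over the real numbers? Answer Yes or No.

No

Characteristic polynomial: p(r) = r^3 + 6r^2 - 32 = (r - 2)(r + 4)^2.
r = -4 has algebraic multiplicity 2; rank(A + 4I) = 2, so geometric multiplicity = 1.
Geometric multiplicity < algebraic multiplicity, so A is not diagonalizable.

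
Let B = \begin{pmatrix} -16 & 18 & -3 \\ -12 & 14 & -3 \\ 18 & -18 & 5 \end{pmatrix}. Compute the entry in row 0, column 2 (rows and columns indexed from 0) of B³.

Characteristic polynomial: μ^3 - 3μ^2 - 18μ + 40 = (μ - 5)(μ - 2)(μ + 4), so the eigenvalues are -4, 2, 5.
μ=2: eigenvector (1, 1, 0).
μ=-4: eigenvector (-2, -1, 2).
μ=5: eigenvector (-1, -1, 1).
P = [[1, -2, -1], [1, -1, -1], [0, 2, 1]], D = diag(2, -4, 5), P⁻¹ = [[1, 0, 1], [-1, 1, 0], [2, -2, 1]].
B³ = P·diag(8, -64, 125)·P⁻¹ = [[-370, 378, -117], [-306, 314, -117], [378, -378, 125]].
The requested entry is -117.

-117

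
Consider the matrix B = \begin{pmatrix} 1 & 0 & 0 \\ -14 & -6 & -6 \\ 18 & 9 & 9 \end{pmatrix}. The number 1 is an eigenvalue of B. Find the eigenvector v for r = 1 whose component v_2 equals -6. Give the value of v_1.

3

B − 1I = [[0, 0, 0], [-14, -7, -6], [18, 9, 8]].
Solving (B − 1I)v = 0 gives the eigenspace spanned by (3, -6, 0).
With v_2 = -6, v = (3, -6, 0), so v_1 = 3.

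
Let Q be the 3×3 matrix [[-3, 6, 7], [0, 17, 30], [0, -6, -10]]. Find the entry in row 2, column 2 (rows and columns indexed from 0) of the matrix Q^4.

Characteristic polynomial: t^3 - 4t^2 - 11t + 30 = (t - 5)(t - 2)(t + 3), so the eigenvalues are -3, 2, 5.
t=5: eigenvector (2, 5, -2).
t=-3: eigenvector (1, 0, 0).
t=2: eigenvector (-1, -2, 1).
P = [[2, 1, -1], [5, 0, -2], [-2, 0, 1]], D = diag(5, -3, 2), P⁻¹ = [[0, 1, 2], [1, 0, 1], [0, 2, 5]].
Q⁴ = P·diag(625, 81, 16)·P⁻¹ = [[81, 1218, 2501], [0, 3061, 6090], [0, -1218, -2420]].
The requested entry is -2420.

-2420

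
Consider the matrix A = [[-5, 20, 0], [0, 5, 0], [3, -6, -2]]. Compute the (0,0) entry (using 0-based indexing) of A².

25

Characteristic polynomial: μ^3 + 2μ^2 - 25μ - 50 = (μ - 5)(μ + 2)(μ + 5), so the eigenvalues are -5, -2, 5.
μ=-5: eigenvector (1, 0, -1).
μ=5: eigenvector (2, 1, 0).
μ=-2: eigenvector (0, 0, 1).
P = [[1, 2, 0], [0, 1, 0], [-1, 0, 1]], D = diag(-5, 5, -2), P⁻¹ = [[1, -2, 0], [0, 1, 0], [1, -2, 1]].
A² = P·diag(25, 25, 4)·P⁻¹ = [[25, 0, 0], [0, 25, 0], [-21, 42, 4]].
The requested entry is 25.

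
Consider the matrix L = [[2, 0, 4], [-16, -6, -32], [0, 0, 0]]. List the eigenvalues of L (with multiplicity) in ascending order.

Characteristic polynomial: p(λ) = λ^3 + 4λ^2 - 12λ = λ(λ - 2)(λ + 6).
Roots (with multiplicity): -6, 0, 2.

-6, 0, 2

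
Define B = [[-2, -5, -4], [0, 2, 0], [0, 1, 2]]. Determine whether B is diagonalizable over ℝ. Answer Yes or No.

No

Characteristic polynomial: p(s) = s^3 - 2s^2 - 4s + 8 = (s - 2)^2(s + 2).
s = 2 has algebraic multiplicity 2; rank(B − 2I) = 2, so geometric multiplicity = 1.
Geometric multiplicity < algebraic multiplicity, so B is not diagonalizable.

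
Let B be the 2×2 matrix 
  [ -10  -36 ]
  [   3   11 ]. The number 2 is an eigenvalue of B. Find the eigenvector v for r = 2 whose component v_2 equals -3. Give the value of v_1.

B − 2I = [[-12, -36], [3, 9]].
Solving (B − 2I)v = 0 gives the eigenspace spanned by (9, -3).
With v_2 = -3, v = (9, -3), so v_1 = 9.

9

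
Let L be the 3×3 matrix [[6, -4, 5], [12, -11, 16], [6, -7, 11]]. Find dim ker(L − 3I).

1

L − 3I = [[3, -4, 5], [12, -14, 16], [6, -7, 8]].
This matrix has rank 2, so its null space has dimension 3 − 2 = 1.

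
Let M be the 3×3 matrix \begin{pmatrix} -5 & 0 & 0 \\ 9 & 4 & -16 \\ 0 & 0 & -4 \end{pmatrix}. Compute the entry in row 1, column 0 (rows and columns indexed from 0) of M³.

189

Characteristic polynomial: t^3 + 5t^2 - 16t - 80 = (t - 4)(t + 4)(t + 5), so the eigenvalues are -5, -4, 4.
t=-5: eigenvector (1, -1, 0).
t=4: eigenvector (0, 1, 0).
t=-4: eigenvector (0, 2, 1).
P = [[1, 0, 0], [-1, 1, 2], [0, 0, 1]], D = diag(-5, 4, -4), P⁻¹ = [[1, 0, 0], [1, 1, -2], [0, 0, 1]].
M³ = P·diag(-125, 64, -64)·P⁻¹ = [[-125, 0, 0], [189, 64, -256], [0, 0, -64]].
The requested entry is 189.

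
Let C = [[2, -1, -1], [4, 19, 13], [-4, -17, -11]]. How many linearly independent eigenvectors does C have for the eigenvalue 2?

1

C − 2I = [[0, -1, -1], [4, 17, 13], [-4, -17, -13]].
This matrix has rank 2, so its null space has dimension 3 − 2 = 1.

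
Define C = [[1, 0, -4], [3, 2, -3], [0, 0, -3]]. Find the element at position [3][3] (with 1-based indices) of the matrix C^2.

9

Characteristic polynomial: r^3 - 7r + 6 = (r - 2)(r - 1)(r + 3), so the eigenvalues are -3, 1, 2.
r=-3: eigenvector (1, 0, 1).
r=2: eigenvector (0, 1, 0).
r=1: eigenvector (1, -3, 0).
P = [[1, 0, 1], [0, 1, -3], [1, 0, 0]], D = diag(-3, 2, 1), P⁻¹ = [[0, 0, 1], [3, 1, -3], [1, 0, -1]].
C² = P·diag(9, 4, 1)·P⁻¹ = [[1, 0, 8], [9, 4, -9], [0, 0, 9]].
The requested entry is 9.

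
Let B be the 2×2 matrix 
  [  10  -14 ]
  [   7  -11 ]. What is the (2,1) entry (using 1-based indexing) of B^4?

-175

Characteristic polynomial: s^2 + s - 12 = (s - 3)(s + 4), so the eigenvalues are -4, 3.
s=3: eigenvector (2, 1).
s=-4: eigenvector (-1, -1).
P = [[2, -1], [1, -1]], D = diag(3, -4), P⁻¹ = [[1, -1], [1, -2]].
B⁴ = P·diag(81, 256)·P⁻¹ = [[-94, 350], [-175, 431]].
The requested entry is -175.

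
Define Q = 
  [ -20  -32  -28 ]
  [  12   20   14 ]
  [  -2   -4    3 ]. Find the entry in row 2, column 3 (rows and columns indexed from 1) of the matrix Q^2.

Characteristic polynomial: s^3 - 3s^2 - 16s + 48 = (s - 4)(s - 3)(s + 4), so the eigenvalues are -4, 3, 4.
s=4: eigenvector (5, -2, -2).
s=-4: eigenvector (-2, 1, 0).
s=3: eigenvector (-4, 2, 1).
P = [[5, -2, -4], [-2, 1, 2], [-2, 0, 1]], D = diag(4, -4, 3), P⁻¹ = [[1, 2, 0], [-2, -3, -2], [2, 4, 1]].
Q² = P·diag(16, 16, 9)·P⁻¹ = [[72, 112, 28], [-28, -40, -14], [-14, -28, 9]].
The requested entry is -14.

-14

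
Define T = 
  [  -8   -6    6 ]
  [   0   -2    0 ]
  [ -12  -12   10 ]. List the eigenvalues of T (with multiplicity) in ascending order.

-2, -2, 4

Characteristic polynomial: p(r) = r^3 - 12r - 16 = (r - 4)(r + 2)^2.
Roots (with multiplicity): -2, -2, 4.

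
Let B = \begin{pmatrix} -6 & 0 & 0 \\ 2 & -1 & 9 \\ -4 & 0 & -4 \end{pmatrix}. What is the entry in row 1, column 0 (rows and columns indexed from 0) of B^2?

-50

Characteristic polynomial: t^3 + 11t^2 + 34t + 24 = (t + 1)(t + 4)(t + 6), so the eigenvalues are -6, -4, -1.
t=-6: eigenvector (1, -4, 2).
t=-1: eigenvector (0, 1, 0).
t=-4: eigenvector (0, -3, 1).
P = [[1, 0, 0], [-4, 1, -3], [2, 0, 1]], D = diag(-6, -1, -4), P⁻¹ = [[1, 0, 0], [-2, 1, 3], [-2, 0, 1]].
B² = P·diag(36, 1, 16)·P⁻¹ = [[36, 0, 0], [-50, 1, -45], [40, 0, 16]].
The requested entry is -50.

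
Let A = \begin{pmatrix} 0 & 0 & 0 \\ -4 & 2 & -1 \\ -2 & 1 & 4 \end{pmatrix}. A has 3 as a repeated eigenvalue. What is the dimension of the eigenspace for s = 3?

A − 3I = [[-3, 0, 0], [-4, -1, -1], [-2, 1, 1]].
This matrix has rank 2, so its null space has dimension 3 − 2 = 1.

1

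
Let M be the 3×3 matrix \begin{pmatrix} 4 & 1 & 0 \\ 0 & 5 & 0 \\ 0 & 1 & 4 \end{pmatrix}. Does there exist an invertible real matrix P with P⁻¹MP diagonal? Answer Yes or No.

Characteristic polynomial: p(r) = r^3 - 13r^2 + 56r - 80 = (r - 5)(r - 4)^2.
r = 4 has algebraic multiplicity 2; rank(M − 4I) = 1, so geometric multiplicity = 2.
Every eigenvalue has geometric = algebraic multiplicity, so M is diagonalizable.

Yes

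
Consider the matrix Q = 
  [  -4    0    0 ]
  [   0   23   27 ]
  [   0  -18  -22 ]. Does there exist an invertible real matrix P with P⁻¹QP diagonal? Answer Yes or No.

Characteristic polynomial: p(λ) = λ^3 + 3λ^2 - 24λ - 80 = (λ - 5)(λ + 4)^2.
λ = -4 has algebraic multiplicity 2; rank(Q + 4I) = 1, so geometric multiplicity = 2.
Every eigenvalue has geometric = algebraic multiplicity, so Q is diagonalizable.

Yes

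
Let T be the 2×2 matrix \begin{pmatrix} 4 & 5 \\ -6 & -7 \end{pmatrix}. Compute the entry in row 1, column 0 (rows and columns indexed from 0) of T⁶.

Characteristic polynomial: s^2 + 3s + 2 = (s + 1)(s + 2), so the eigenvalues are -2, -1.
s=-2: eigenvector (-5, 6).
s=-1: eigenvector (1, -1).
P = [[-5, 1], [6, -1]], D = diag(-2, -1), P⁻¹ = [[1, 1], [6, 5]].
T⁶ = P·diag(64, 1)·P⁻¹ = [[-314, -315], [378, 379]].
The requested entry is 378.

378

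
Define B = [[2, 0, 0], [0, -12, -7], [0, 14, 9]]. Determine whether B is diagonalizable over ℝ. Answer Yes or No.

Yes

Characteristic polynomial: p(t) = t^3 + t^2 - 16t + 20 = (t - 2)^2(t + 5).
t = 2 has algebraic multiplicity 2; rank(B − 2I) = 1, so geometric multiplicity = 2.
Every eigenvalue has geometric = algebraic multiplicity, so B is diagonalizable.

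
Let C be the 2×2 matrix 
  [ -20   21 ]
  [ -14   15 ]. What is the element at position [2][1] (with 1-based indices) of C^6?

Characteristic polynomial: r^2 + 5r - 6 = (r - 1)(r + 6), so the eigenvalues are -6, 1.
r=1: eigenvector (1, 1).
r=-6: eigenvector (3, 2).
P = [[1, 3], [1, 2]], D = diag(1, -6), P⁻¹ = [[-2, 3], [1, -1]].
C⁶ = P·diag(1, 46656)·P⁻¹ = [[139966, -139965], [93310, -93309]].
The requested entry is 93310.

93310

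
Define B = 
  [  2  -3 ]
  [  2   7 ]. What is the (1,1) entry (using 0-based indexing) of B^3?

Characteristic polynomial: λ^2 - 9λ + 20 = (λ - 5)(λ - 4), so the eigenvalues are 4, 5.
λ=5: eigenvector (-1, 1).
λ=4: eigenvector (3, -2).
P = [[-1, 3], [1, -2]], D = diag(5, 4), P⁻¹ = [[2, 3], [1, 1]].
B³ = P·diag(125, 64)·P⁻¹ = [[-58, -183], [122, 247]].
The requested entry is 247.

247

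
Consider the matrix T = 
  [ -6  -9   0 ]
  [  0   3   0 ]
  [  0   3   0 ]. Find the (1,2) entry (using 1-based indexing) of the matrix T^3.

-243

Characteristic polynomial: μ^3 + 3μ^2 - 18μ = μ(μ - 3)(μ + 6), so the eigenvalues are -6, 0, 3.
μ=3: eigenvector (1, -1, -1).
μ=-6: eigenvector (1, 0, 0).
μ=0: eigenvector (0, 0, 1).
P = [[1, 1, 0], [-1, 0, 0], [-1, 0, 1]], D = diag(3, -6, 0), P⁻¹ = [[0, -1, 0], [1, 1, 0], [0, -1, 1]].
T³ = P·diag(27, -216, 0)·P⁻¹ = [[-216, -243, 0], [0, 27, 0], [0, 27, 0]].
The requested entry is -243.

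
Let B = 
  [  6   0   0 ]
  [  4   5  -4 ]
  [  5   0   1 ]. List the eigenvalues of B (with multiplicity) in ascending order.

Characteristic polynomial: p(s) = s^3 - 12s^2 + 41s - 30 = (s - 6)(s - 5)(s - 1).
Roots (with multiplicity): 1, 5, 6.

1, 5, 6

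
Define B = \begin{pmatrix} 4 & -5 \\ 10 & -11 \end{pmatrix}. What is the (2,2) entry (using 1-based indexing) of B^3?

-431

Characteristic polynomial: λ^2 + 7λ + 6 = (λ + 1)(λ + 6), so the eigenvalues are -6, -1.
λ=-1: eigenvector (1, 1).
λ=-6: eigenvector (1, 2).
P = [[1, 1], [1, 2]], D = diag(-1, -6), P⁻¹ = [[2, -1], [-1, 1]].
B³ = P·diag(-1, -216)·P⁻¹ = [[214, -215], [430, -431]].
The requested entry is -431.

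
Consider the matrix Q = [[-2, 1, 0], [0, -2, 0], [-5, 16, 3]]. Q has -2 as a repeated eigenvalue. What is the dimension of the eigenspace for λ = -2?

Q + 2I = [[0, 1, 0], [0, 0, 0], [-5, 16, 5]].
This matrix has rank 2, so its null space has dimension 3 − 2 = 1.

1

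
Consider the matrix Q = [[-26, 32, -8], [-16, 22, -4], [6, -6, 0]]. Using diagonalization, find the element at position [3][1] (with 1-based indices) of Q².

-60

Characteristic polynomial: s^3 + 4s^2 - 36s - 144 = (s - 6)(s + 4)(s + 6), so the eigenvalues are -6, -4, 6.
s=-6: eigenvector (-2, -1, 1).
s=6: eigenvector (1, 1, 0).
s=-4: eigenvector (-4, -2, 3).
P = [[-2, 1, -4], [-1, 1, -2], [1, 0, 3]], D = diag(-6, 6, -4), P⁻¹ = [[-3, 3, -2], [-1, 2, 0], [1, -1, 1]].
Q² = P·diag(36, 36, 16)·P⁻¹ = [[116, -80, 80], [40, -4, 40], [-60, 60, -24]].
The requested entry is -60.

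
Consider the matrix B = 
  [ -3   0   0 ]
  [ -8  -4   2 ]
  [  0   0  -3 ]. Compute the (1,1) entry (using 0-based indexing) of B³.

-64

Characteristic polynomial: t^3 + 10t^2 + 33t + 36 = (t + 3)^2(t + 4), so the eigenvalues are -4, -3, -3.
t=-3: eigenvector (0, 2, 1).
t=-4: eigenvector (0, 1, 0).
t=-3: eigenvector (1, 0, 4).
P = [[0, 0, 1], [2, 1, 0], [1, 0, 4]], D = diag(-3, -4, -3), P⁻¹ = [[-4, 0, 1], [8, 1, -2], [1, 0, 0]].
B³ = P·diag(-27, -64, -27)·P⁻¹ = [[-27, 0, 0], [-296, -64, 74], [0, 0, -27]].
The requested entry is -64.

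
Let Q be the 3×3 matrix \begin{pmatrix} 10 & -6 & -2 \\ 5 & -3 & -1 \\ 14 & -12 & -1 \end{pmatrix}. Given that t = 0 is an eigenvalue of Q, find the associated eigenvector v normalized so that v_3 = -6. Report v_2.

-3

Q = [[10, -6, -2], [5, -3, -1], [14, -12, -1]].
Solving (Q)v = 0 gives the eigenspace spanned by (-3, -3, -6).
With v_3 = -6, v = (-3, -3, -6), so v_2 = -3.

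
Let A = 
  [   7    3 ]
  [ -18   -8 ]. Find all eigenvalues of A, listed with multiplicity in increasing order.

-2, 1

Characteristic polynomial: p(λ) = λ^2 + λ - 2 = (λ - 1)(λ + 2).
Roots (with multiplicity): -2, 1.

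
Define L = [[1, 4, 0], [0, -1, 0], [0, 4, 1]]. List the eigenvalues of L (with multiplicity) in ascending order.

-1, 1, 1

Characteristic polynomial: p(r) = r^3 - r^2 - r + 1 = (r - 1)^2(r + 1).
Roots (with multiplicity): -1, 1, 1.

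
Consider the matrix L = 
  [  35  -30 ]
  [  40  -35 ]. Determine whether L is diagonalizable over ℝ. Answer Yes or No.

Characteristic polynomial: p(r) = r^2 - 25 = (r - 5)(r + 5).
All 2 eigenvalues are distinct, so L is diagonalizable.

Yes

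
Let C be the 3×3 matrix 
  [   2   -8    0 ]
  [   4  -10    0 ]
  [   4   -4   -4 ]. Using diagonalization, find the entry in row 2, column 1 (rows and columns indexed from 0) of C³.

-112

Characteristic polynomial: r^3 + 12r^2 + 44r + 48 = (r + 2)(r + 4)(r + 6), so the eigenvalues are -6, -4, -2.
r=-2: eigenvector (2, 1, 2).
r=-6: eigenvector (1, 1, 0).
r=-4: eigenvector (0, 0, 1).
P = [[2, 1, 0], [1, 1, 0], [2, 0, 1]], D = diag(-2, -6, -4), P⁻¹ = [[1, -1, 0], [-1, 2, 0], [-2, 2, 1]].
C³ = P·diag(-8, -216, -64)·P⁻¹ = [[200, -416, 0], [208, -424, 0], [112, -112, -64]].
The requested entry is -112.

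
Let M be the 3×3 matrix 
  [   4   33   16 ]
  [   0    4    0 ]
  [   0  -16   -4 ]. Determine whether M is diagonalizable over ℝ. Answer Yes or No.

Characteristic polynomial: p(s) = s^3 - 4s^2 - 16s + 64 = (s - 4)^2(s + 4).
s = 4 has algebraic multiplicity 2; rank(M − 4I) = 2, so geometric multiplicity = 1.
Geometric multiplicity < algebraic multiplicity, so M is not diagonalizable.

No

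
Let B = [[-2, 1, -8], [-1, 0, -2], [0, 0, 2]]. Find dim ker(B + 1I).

1

B + 1I = [[-1, 1, -8], [-1, 1, -2], [0, 0, 3]].
This matrix has rank 2, so its null space has dimension 3 − 2 = 1.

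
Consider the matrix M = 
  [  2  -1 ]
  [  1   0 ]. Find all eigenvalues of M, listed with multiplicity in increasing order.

1, 1

Characteristic polynomial: p(μ) = μ^2 - 2μ + 1 = (μ - 1)^2.
Roots (with multiplicity): 1, 1.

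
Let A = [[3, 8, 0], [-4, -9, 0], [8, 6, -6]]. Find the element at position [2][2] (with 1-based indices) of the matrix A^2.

Characteristic polynomial: r^3 + 12r^2 + 41r + 30 = (r + 1)(r + 5)(r + 6), so the eigenvalues are -6, -5, -1.
r=-1: eigenvector (2, -1, 2).
r=-5: eigenvector (-1, 1, -2).
r=-6: eigenvector (0, 0, 1).
P = [[2, -1, 0], [-1, 1, 0], [2, -2, 1]], D = diag(-1, -5, -6), P⁻¹ = [[1, 1, 0], [1, 2, 0], [0, 2, 1]].
A² = P·diag(1, 25, 36)·P⁻¹ = [[-23, -48, 0], [24, 49, 0], [-48, -26, 36]].
The requested entry is 49.

49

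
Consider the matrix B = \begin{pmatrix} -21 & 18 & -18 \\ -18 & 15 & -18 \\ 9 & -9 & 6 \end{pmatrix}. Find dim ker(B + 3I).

B + 3I = [[-18, 18, -18], [-18, 18, -18], [9, -9, 9]].
This matrix has rank 1, so its null space has dimension 3 − 1 = 2.

2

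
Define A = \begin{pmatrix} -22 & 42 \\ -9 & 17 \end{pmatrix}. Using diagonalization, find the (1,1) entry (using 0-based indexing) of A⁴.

-1529

Characteristic polynomial: t^2 + 5t + 4 = (t + 1)(t + 4), so the eigenvalues are -4, -1.
t=-4: eigenvector (7, 3).
t=-1: eigenvector (2, 1).
P = [[7, 2], [3, 1]], D = diag(-4, -1), P⁻¹ = [[1, -2], [-3, 7]].
A⁴ = P·diag(256, 1)·P⁻¹ = [[1786, -3570], [765, -1529]].
The requested entry is -1529.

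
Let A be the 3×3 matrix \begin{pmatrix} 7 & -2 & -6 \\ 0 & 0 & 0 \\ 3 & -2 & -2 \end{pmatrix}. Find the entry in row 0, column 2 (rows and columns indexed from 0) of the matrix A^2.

-30

Characteristic polynomial: s^3 - 5s^2 + 4s = s(s - 4)(s - 1), so the eigenvalues are 0, 1, 4.
s=1: eigenvector (1, 0, 1).
s=0: eigenvector (2, 1, 2).
s=4: eigenvector (-2, 0, -1).
P = [[1, 2, -2], [0, 1, 0], [1, 2, -1]], D = diag(1, 0, 4), P⁻¹ = [[-1, -2, 2], [0, 1, 0], [-1, 0, 1]].
A² = P·diag(1, 0, 16)·P⁻¹ = [[31, -2, -30], [0, 0, 0], [15, -2, -14]].
The requested entry is -30.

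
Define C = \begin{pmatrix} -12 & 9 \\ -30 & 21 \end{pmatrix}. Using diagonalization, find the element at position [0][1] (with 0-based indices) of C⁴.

Characteristic polynomial: λ^2 - 9λ + 18 = (λ - 6)(λ - 3), so the eigenvalues are 3, 6.
λ=6: eigenvector (1, 2).
λ=3: eigenvector (-3, -5).
P = [[1, -3], [2, -5]], D = diag(6, 3), P⁻¹ = [[-5, 3], [-2, 1]].
C⁴ = P·diag(1296, 81)·P⁻¹ = [[-5994, 3645], [-12150, 7371]].
The requested entry is 3645.

3645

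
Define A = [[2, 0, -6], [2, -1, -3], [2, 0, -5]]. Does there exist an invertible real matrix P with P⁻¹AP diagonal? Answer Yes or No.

Characteristic polynomial: p(t) = t^3 + 4t^2 + 5t + 2 = (t + 1)^2(t + 2).
t = -1 has algebraic multiplicity 2; rank(A + 1I) = 2, so geometric multiplicity = 1.
Geometric multiplicity < algebraic multiplicity, so A is not diagonalizable.

No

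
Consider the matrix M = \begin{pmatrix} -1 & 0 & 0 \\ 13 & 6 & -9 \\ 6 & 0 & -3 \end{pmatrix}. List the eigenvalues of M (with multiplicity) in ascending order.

Characteristic polynomial: p(λ) = λ^3 - 2λ^2 - 21λ - 18 = (λ - 6)(λ + 1)(λ + 3).
Roots (with multiplicity): -3, -1, 6.

-3, -1, 6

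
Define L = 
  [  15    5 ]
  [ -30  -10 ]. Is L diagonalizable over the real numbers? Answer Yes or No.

Yes

Characteristic polynomial: p(r) = r^2 - 5r = r(r - 5).
All 2 eigenvalues are distinct, so L is diagonalizable.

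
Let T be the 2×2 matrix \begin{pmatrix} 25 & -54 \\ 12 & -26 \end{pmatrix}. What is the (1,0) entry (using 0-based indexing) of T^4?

-60

Characteristic polynomial: μ^2 + μ - 2 = (μ - 1)(μ + 2), so the eigenvalues are -2, 1.
μ=-2: eigenvector (-2, -1).
μ=1: eigenvector (9, 4).
P = [[-2, 9], [-1, 4]], D = diag(-2, 1), P⁻¹ = [[4, -9], [1, -2]].
T⁴ = P·diag(16, 1)·P⁻¹ = [[-119, 270], [-60, 136]].
The requested entry is -60.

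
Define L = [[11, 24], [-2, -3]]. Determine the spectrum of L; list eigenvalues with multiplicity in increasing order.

3, 5

Characteristic polynomial: p(λ) = λ^2 - 8λ + 15 = (λ - 5)(λ - 3).
Roots (with multiplicity): 3, 5.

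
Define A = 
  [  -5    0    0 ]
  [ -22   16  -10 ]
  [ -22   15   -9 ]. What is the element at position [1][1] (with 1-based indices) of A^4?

625

Characteristic polynomial: r^3 - 2r^2 - 29r + 30 = (r - 6)(r - 1)(r + 5), so the eigenvalues are -5, 1, 6.
r=6: eigenvector (0, 1, 1).
r=-5: eigenvector (1, 2, 2).
r=1: eigenvector (0, 2, 3).
P = [[0, 1, 0], [1, 2, 2], [1, 2, 3]], D = diag(6, -5, 1), P⁻¹ = [[-2, 3, -2], [1, 0, 0], [0, -1, 1]].
A⁴ = P·diag(1296, 625, 1)·P⁻¹ = [[625, 0, 0], [-1342, 3886, -2590], [-1342, 3885, -2589]].
The requested entry is 625.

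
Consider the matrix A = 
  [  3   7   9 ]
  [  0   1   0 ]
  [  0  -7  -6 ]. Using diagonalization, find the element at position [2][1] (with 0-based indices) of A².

35

Characteristic polynomial: s^3 + 2s^2 - 21s + 18 = (s - 3)(s - 1)(s + 6), so the eigenvalues are -6, 1, 3.
s=-6: eigenvector (1, 0, -1).
s=1: eigenvector (1, 1, -1).
s=3: eigenvector (1, 0, 0).
P = [[1, 1, 1], [0, 1, 0], [-1, -1, 0]], D = diag(-6, 1, 3), P⁻¹ = [[0, -1, -1], [0, 1, 0], [1, 0, 1]].
A² = P·diag(36, 1, 9)·P⁻¹ = [[9, -35, -27], [0, 1, 0], [0, 35, 36]].
The requested entry is 35.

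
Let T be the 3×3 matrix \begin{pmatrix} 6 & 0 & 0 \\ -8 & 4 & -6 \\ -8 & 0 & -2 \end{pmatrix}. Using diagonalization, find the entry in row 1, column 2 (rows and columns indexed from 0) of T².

Characteristic polynomial: s^3 - 8s^2 + 4s + 48 = (s - 6)(s - 4)(s + 2), so the eigenvalues are -2, 4, 6.
s=6: eigenvector (1, -1, -1).
s=-2: eigenvector (0, 1, 1).
s=4: eigenvector (0, -1, 0).
P = [[1, 0, 0], [-1, 1, -1], [-1, 1, 0]], D = diag(6, -2, 4), P⁻¹ = [[1, 0, 0], [1, 0, 1], [0, -1, 1]].
T² = P·diag(36, 4, 16)·P⁻¹ = [[36, 0, 0], [-32, 16, -12], [-32, 0, 4]].
The requested entry is -12.

-12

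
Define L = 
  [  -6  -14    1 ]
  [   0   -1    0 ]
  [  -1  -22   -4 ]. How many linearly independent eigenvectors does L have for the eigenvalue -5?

L + 5I = [[-1, -14, 1], [0, 4, 0], [-1, -22, 1]].
This matrix has rank 2, so its null space has dimension 3 − 2 = 1.

1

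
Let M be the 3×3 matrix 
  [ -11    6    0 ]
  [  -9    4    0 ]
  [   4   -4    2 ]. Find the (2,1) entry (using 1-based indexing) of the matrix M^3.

-351

Characteristic polynomial: r^3 + 5r^2 - 4r - 20 = (r - 2)(r + 2)(r + 5), so the eigenvalues are -5, -2, 2.
r=2: eigenvector (0, 0, 1).
r=-2: eigenvector (2, 3, 1).
r=-5: eigenvector (1, 1, 0).
P = [[0, 2, 1], [0, 3, 1], [1, 1, 0]], D = diag(2, -2, -5), P⁻¹ = [[1, -1, 1], [-1, 1, 0], [3, -2, 0]].
M³ = P·diag(8, -8, -125)·P⁻¹ = [[-359, 234, 0], [-351, 226, 0], [16, -16, 8]].
The requested entry is -351.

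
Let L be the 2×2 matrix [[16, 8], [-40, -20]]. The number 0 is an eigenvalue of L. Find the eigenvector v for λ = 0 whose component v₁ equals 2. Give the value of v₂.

L = [[16, 8], [-40, -20]].
Solving (L)v = 0 gives the eigenspace spanned by (2, -4).
With v₁ = 2, v = (2, -4), so v₂ = -4.

-4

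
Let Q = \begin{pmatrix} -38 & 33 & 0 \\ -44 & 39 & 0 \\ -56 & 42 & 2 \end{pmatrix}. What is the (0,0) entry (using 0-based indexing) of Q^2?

-8

Characteristic polynomial: r^3 - 3r^2 - 28r + 60 = (r - 6)(r - 2)(r + 5), so the eigenvalues are -5, 2, 6.
r=2: eigenvector (0, 0, 1).
r=6: eigenvector (3, 4, 0).
r=-5: eigenvector (1, 1, 2).
P = [[0, 3, 1], [0, 4, 1], [1, 0, 2]], D = diag(2, 6, -5), P⁻¹ = [[-8, 6, 1], [-1, 1, 0], [4, -3, 0]].
Q² = P·diag(4, 36, 25)·P⁻¹ = [[-8, 33, 0], [-44, 69, 0], [168, -126, 4]].
The requested entry is -8.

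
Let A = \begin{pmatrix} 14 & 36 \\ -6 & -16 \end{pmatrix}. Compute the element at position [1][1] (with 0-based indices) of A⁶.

12160

Characteristic polynomial: μ^2 + 2μ - 8 = (μ - 2)(μ + 4), so the eigenvalues are -4, 2.
μ=-4: eigenvector (-2, 1).
μ=2: eigenvector (-3, 1).
P = [[-2, -3], [1, 1]], D = diag(-4, 2), P⁻¹ = [[1, 3], [-1, -2]].
A⁶ = P·diag(4096, 64)·P⁻¹ = [[-8000, -24192], [4032, 12160]].
The requested entry is 12160.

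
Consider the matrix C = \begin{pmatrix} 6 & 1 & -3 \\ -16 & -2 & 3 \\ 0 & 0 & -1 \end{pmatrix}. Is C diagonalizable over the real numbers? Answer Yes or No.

Characteristic polynomial: p(t) = t^3 - 3t^2 + 4 = (t - 2)^2(t + 1).
t = 2 has algebraic multiplicity 2; rank(C − 2I) = 2, so geometric multiplicity = 1.
Geometric multiplicity < algebraic multiplicity, so C is not diagonalizable.

No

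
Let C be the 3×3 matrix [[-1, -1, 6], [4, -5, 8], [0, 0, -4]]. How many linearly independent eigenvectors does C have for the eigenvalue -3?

C + 3I = [[2, -1, 6], [4, -2, 8], [0, 0, -1]].
This matrix has rank 2, so its null space has dimension 3 − 2 = 1.

1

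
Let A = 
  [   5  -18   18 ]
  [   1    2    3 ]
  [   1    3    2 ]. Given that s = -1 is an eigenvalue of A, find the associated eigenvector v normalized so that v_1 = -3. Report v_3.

A + 1I = [[6, -18, 18], [1, 3, 3], [1, 3, 3]].
Solving (A + 1I)v = 0 gives the eigenspace spanned by (-3, 0, 1).
With v_1 = -3, v = (-3, 0, 1), so v_3 = 1.

1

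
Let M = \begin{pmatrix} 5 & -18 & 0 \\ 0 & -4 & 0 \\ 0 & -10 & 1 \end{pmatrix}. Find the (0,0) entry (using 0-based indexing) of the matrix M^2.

Characteristic polynomial: λ^3 - 2λ^2 - 19λ + 20 = (λ - 5)(λ - 1)(λ + 4), so the eigenvalues are -4, 1, 5.
λ=5: eigenvector (1, 0, 0).
λ=-4: eigenvector (2, 1, 2).
λ=1: eigenvector (0, 0, 1).
P = [[1, 2, 0], [0, 1, 0], [0, 2, 1]], D = diag(5, -4, 1), P⁻¹ = [[1, -2, 0], [0, 1, 0], [0, -2, 1]].
M² = P·diag(25, 16, 1)·P⁻¹ = [[25, -18, 0], [0, 16, 0], [0, 30, 1]].
The requested entry is 25.

25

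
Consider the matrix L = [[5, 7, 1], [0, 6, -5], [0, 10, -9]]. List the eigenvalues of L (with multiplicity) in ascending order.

-4, 1, 5

Characteristic polynomial: p(t) = t^3 - 2t^2 - 19t + 20 = (t - 5)(t - 1)(t + 4).
Roots (with multiplicity): -4, 1, 5.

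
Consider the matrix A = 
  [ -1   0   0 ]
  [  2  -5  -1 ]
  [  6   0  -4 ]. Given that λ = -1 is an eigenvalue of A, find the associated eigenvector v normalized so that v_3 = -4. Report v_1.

A + 1I = [[0, 0, 0], [2, -4, -1], [6, 0, -3]].
Solving (A + 1I)v = 0 gives the eigenspace spanned by (-2, 0, -4).
With v_3 = -4, v = (-2, 0, -4), so v_1 = -2.

-2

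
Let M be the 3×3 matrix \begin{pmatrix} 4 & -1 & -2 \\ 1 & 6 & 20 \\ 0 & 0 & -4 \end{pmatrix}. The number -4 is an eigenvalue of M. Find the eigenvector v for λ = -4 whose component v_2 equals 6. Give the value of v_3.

-3

M + 4I = [[8, -1, -2], [1, 10, 20], [0, 0, 0]].
Solving (M + 4I)v = 0 gives the eigenspace spanned by (0, 6, -3).
With v_2 = 6, v = (0, 6, -3), so v_3 = -3.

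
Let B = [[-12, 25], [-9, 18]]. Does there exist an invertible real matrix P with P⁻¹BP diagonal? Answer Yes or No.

No

Characteristic polynomial: p(t) = t^2 - 6t + 9 = (t - 3)^2.
t = 3 has algebraic multiplicity 2; rank(B − 3I) = 1, so geometric multiplicity = 1.
Geometric multiplicity < algebraic multiplicity, so B is not diagonalizable.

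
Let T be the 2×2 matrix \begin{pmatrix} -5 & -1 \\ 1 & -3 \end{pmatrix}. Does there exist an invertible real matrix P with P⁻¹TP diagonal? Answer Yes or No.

No

Characteristic polynomial: p(λ) = λ^2 + 8λ + 16 = (λ + 4)^2.
λ = -4 has algebraic multiplicity 2; rank(T + 4I) = 1, so geometric multiplicity = 1.
Geometric multiplicity < algebraic multiplicity, so T is not diagonalizable.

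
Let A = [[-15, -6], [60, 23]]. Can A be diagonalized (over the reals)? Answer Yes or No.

Yes

Characteristic polynomial: p(t) = t^2 - 8t + 15 = (t - 5)(t - 3).
All 2 eigenvalues are distinct, so A is diagonalizable.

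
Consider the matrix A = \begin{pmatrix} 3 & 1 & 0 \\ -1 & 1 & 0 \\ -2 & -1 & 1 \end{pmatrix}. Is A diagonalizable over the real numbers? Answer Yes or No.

Characteristic polynomial: p(λ) = λ^3 - 5λ^2 + 8λ - 4 = (λ - 2)^2(λ - 1).
λ = 2 has algebraic multiplicity 2; rank(A − 2I) = 2, so geometric multiplicity = 1.
Geometric multiplicity < algebraic multiplicity, so A is not diagonalizable.

No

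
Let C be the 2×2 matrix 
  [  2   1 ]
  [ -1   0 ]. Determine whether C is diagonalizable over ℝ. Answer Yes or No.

No

Characteristic polynomial: p(s) = s^2 - 2s + 1 = (s - 1)^2.
s = 1 has algebraic multiplicity 2; rank(C − 1I) = 1, so geometric multiplicity = 1.
Geometric multiplicity < algebraic multiplicity, so C is not diagonalizable.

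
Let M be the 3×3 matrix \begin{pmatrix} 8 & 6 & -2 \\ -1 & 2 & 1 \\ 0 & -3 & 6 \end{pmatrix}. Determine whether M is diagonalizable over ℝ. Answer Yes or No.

Characteristic polynomial: p(λ) = λ^3 - 16λ^2 + 85λ - 150 = (λ - 6)(λ - 5)^2.
λ = 5 has algebraic multiplicity 2; rank(M − 5I) = 2, so geometric multiplicity = 1.
Geometric multiplicity < algebraic multiplicity, so M is not diagonalizable.

No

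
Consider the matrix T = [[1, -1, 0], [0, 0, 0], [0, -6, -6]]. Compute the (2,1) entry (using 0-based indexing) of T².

36

Characteristic polynomial: λ^3 + 5λ^2 - 6λ = λ(λ - 1)(λ + 6), so the eigenvalues are -6, 0, 1.
λ=1: eigenvector (1, 0, 0).
λ=-6: eigenvector (0, 0, 1).
λ=0: eigenvector (1, 1, -1).
P = [[1, 0, 1], [0, 0, 1], [0, 1, -1]], D = diag(1, -6, 0), P⁻¹ = [[1, -1, 0], [0, 1, 1], [0, 1, 0]].
T² = P·diag(1, 36, 0)·P⁻¹ = [[1, -1, 0], [0, 0, 0], [0, 36, 36]].
The requested entry is 36.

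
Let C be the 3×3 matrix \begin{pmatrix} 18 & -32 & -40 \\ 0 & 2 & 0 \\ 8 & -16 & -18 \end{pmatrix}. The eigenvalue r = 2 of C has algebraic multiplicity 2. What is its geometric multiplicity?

2

C − 2I = [[16, -32, -40], [0, 0, 0], [8, -16, -20]].
This matrix has rank 1, so its null space has dimension 3 − 1 = 2.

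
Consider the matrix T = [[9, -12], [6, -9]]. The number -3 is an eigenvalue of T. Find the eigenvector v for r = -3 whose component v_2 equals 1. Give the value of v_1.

1

T + 3I = [[12, -12], [6, -6]].
Solving (T + 3I)v = 0 gives the eigenspace spanned by (1, 1).
With v_2 = 1, v = (1, 1), so v_1 = 1.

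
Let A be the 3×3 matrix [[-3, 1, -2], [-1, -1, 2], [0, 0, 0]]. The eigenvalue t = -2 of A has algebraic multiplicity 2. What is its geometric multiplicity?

1

A + 2I = [[-1, 1, -2], [-1, 1, 2], [0, 0, 2]].
This matrix has rank 2, so its null space has dimension 3 − 2 = 1.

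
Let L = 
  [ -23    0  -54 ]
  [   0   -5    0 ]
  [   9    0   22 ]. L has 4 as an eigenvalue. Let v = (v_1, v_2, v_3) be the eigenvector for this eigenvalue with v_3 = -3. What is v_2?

L − 4I = [[-27, 0, -54], [0, -9, 0], [9, 0, 18]].
Solving (L − 4I)v = 0 gives the eigenspace spanned by (6, 0, -3).
With v_3 = -3, v = (6, 0, -3), so v_2 = 0.

0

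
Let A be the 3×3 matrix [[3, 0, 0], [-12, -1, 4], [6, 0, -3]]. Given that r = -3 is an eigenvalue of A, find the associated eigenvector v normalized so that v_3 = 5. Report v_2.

A + 3I = [[6, 0, 0], [-12, 2, 4], [6, 0, 0]].
Solving (A + 3I)v = 0 gives the eigenspace spanned by (0, -10, 5).
With v_3 = 5, v = (0, -10, 5), so v_2 = -10.

-10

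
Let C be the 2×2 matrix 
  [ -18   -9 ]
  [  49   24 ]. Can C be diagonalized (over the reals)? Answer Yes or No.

No

Characteristic polynomial: p(s) = s^2 - 6s + 9 = (s - 3)^2.
s = 3 has algebraic multiplicity 2; rank(C − 3I) = 1, so geometric multiplicity = 1.
Geometric multiplicity < algebraic multiplicity, so C is not diagonalizable.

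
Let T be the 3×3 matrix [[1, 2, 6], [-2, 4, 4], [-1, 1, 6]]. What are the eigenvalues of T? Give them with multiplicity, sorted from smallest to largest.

3, 4, 4

Characteristic polynomial: p(μ) = μ^3 - 11μ^2 + 40μ - 48 = (μ - 4)^2(μ - 3).
Roots (with multiplicity): 3, 4, 4.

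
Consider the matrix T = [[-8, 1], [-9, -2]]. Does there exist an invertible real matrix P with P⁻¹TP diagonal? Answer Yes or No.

No

Characteristic polynomial: p(λ) = λ^2 + 10λ + 25 = (λ + 5)^2.
λ = -5 has algebraic multiplicity 2; rank(T + 5I) = 1, so geometric multiplicity = 1.
Geometric multiplicity < algebraic multiplicity, so T is not diagonalizable.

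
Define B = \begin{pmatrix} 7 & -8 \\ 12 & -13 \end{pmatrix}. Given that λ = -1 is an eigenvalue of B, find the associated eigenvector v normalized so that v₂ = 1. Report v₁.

B + 1I = [[8, -8], [12, -12]].
Solving (B + 1I)v = 0 gives the eigenspace spanned by (1, 1).
With v₂ = 1, v = (1, 1), so v₁ = 1.

1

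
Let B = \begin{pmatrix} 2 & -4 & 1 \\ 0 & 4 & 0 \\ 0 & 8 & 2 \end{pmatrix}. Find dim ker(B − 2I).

B − 2I = [[0, -4, 1], [0, 2, 0], [0, 8, 0]].
This matrix has rank 2, so its null space has dimension 3 − 2 = 1.

1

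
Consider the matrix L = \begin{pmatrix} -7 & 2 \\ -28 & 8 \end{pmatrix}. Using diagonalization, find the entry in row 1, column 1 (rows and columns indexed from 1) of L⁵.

Characteristic polynomial: μ^2 - μ = μ(μ - 1), so the eigenvalues are 0, 1.
μ=1: eigenvector (1, 4).
μ=0: eigenvector (-2, -7).
P = [[1, -2], [4, -7]], D = diag(1, 0), P⁻¹ = [[-7, 2], [-4, 1]].
L⁵ = P·diag(1, 0)·P⁻¹ = [[-7, 2], [-28, 8]].
The requested entry is -7.

-7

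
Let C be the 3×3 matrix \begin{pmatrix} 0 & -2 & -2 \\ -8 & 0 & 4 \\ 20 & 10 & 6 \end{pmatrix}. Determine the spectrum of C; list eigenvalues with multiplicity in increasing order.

-4, 4, 6

Characteristic polynomial: p(t) = t^3 - 6t^2 - 16t + 96 = (t - 6)(t - 4)(t + 4).
Roots (with multiplicity): -4, 4, 6.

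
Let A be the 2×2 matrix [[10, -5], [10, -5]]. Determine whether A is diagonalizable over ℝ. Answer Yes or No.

Characteristic polynomial: p(t) = t^2 - 5t = t(t - 5).
All 2 eigenvalues are distinct, so A is diagonalizable.

Yes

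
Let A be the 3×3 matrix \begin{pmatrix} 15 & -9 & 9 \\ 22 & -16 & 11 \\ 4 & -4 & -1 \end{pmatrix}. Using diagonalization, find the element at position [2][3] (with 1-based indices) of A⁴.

Characteristic polynomial: s^3 + 2s^2 - 33s - 90 = (s - 6)(s + 3)(s + 5), so the eigenvalues are -5, -3, 6.
s=6: eigenvector (1, 1, 0).
s=-5: eigenvector (0, 1, 1).
s=-3: eigenvector (-1, 0, 2).
P = [[1, 0, -1], [1, 1, 0], [0, 1, 2]], D = diag(6, -5, -3), P⁻¹ = [[2, -1, 1], [-2, 2, -1], [1, -1, 1]].
A⁴ = P·diag(1296, 625, 81)·P⁻¹ = [[2511, -1215, 1215], [1342, -46, 671], [-1088, 1088, -463]].
The requested entry is 671.

671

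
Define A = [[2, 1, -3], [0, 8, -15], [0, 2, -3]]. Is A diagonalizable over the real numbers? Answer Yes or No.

Characteristic polynomial: p(r) = r^3 - 7r^2 + 16r - 12 = (r - 3)(r - 2)^2.
r = 2 has algebraic multiplicity 2; rank(A − 2I) = 2, so geometric multiplicity = 1.
Geometric multiplicity < algebraic multiplicity, so A is not diagonalizable.

No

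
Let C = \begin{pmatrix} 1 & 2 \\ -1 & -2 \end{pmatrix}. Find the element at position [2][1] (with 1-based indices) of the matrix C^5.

-1

Characteristic polynomial: t^2 + t = t(t + 1), so the eigenvalues are -1, 0.
t=-1: eigenvector (1, -1).
t=0: eigenvector (2, -1).
P = [[1, 2], [-1, -1]], D = diag(-1, 0), P⁻¹ = [[-1, -2], [1, 1]].
C⁵ = P·diag(-1, 0)·P⁻¹ = [[1, 2], [-1, -2]].
The requested entry is -1.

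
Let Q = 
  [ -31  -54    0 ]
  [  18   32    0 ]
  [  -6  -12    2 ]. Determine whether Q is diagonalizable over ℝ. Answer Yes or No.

Characteristic polynomial: p(t) = t^3 - 3t^2 - 18t + 40 = (t - 5)(t - 2)(t + 4).
All 3 eigenvalues are distinct, so Q is diagonalizable.

Yes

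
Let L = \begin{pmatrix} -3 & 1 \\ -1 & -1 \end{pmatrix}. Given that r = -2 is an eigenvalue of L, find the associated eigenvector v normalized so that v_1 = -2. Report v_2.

-2

L + 2I = [[-1, 1], [-1, 1]].
Solving (L + 2I)v = 0 gives the eigenspace spanned by (-2, -2).
With v_1 = -2, v = (-2, -2), so v_2 = -2.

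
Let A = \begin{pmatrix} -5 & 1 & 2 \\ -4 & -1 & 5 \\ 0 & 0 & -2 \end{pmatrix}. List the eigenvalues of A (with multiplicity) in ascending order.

-3, -3, -2

Characteristic polynomial: p(μ) = μ^3 + 8μ^2 + 21μ + 18 = (μ + 2)(μ + 3)^2.
Roots (with multiplicity): -3, -3, -2.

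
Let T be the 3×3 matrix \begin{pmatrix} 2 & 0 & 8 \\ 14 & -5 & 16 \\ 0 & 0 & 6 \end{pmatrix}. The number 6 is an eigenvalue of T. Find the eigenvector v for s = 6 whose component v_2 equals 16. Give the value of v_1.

8

T − 6I = [[-4, 0, 8], [14, -11, 16], [0, 0, 0]].
Solving (T − 6I)v = 0 gives the eigenspace spanned by (8, 16, 4).
With v_2 = 16, v = (8, 16, 4), so v_1 = 8.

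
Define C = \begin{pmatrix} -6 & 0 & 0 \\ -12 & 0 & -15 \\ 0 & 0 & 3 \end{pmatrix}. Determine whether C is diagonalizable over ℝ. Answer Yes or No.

Yes

Characteristic polynomial: p(t) = t^3 + 3t^2 - 18t = t(t - 3)(t + 6).
All 3 eigenvalues are distinct, so C is diagonalizable.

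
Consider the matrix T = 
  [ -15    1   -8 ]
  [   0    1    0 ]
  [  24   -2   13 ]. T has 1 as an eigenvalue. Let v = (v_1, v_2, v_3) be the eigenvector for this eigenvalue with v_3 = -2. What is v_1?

1

T − 1I = [[-16, 1, -8], [0, 0, 0], [24, -2, 12]].
Solving (T − 1I)v = 0 gives the eigenspace spanned by (1, 0, -2).
With v_3 = -2, v = (1, 0, -2), so v_1 = 1.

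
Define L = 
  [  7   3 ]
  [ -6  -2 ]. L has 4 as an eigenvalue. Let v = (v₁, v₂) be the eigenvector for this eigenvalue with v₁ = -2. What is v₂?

L − 4I = [[3, 3], [-6, -6]].
Solving (L − 4I)v = 0 gives the eigenspace spanned by (-2, 2).
With v₁ = -2, v = (-2, 2), so v₂ = 2.

2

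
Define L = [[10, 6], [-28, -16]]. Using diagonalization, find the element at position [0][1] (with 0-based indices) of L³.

Characteristic polynomial: λ^2 + 6λ + 8 = (λ + 2)(λ + 4), so the eigenvalues are -4, -2.
λ=-2: eigenvector (1, -2).
λ=-4: eigenvector (-3, 7).
P = [[1, -3], [-2, 7]], D = diag(-2, -4), P⁻¹ = [[7, 3], [2, 1]].
L³ = P·diag(-8, -64)·P⁻¹ = [[328, 168], [-784, -400]].
The requested entry is 168.

168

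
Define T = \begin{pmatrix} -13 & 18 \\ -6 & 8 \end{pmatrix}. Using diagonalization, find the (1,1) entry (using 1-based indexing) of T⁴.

Characteristic polynomial: λ^2 + 5λ + 4 = (λ + 1)(λ + 4), so the eigenvalues are -4, -1.
λ=-1: eigenvector (-3, -2).
λ=-4: eigenvector (2, 1).
P = [[-3, 2], [-2, 1]], D = diag(-1, -4), P⁻¹ = [[1, -2], [2, -3]].
T⁴ = P·diag(1, 256)·P⁻¹ = [[1021, -1530], [510, -764]].
The requested entry is 1021.

1021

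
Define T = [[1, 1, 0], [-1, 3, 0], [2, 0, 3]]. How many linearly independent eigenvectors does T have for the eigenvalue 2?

T − 2I = [[-1, 1, 0], [-1, 1, 0], [2, 0, 1]].
This matrix has rank 2, so its null space has dimension 3 − 2 = 1.

1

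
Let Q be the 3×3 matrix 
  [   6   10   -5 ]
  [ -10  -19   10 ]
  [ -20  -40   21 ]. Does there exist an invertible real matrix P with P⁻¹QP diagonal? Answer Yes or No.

Yes

Characteristic polynomial: p(r) = r^3 - 8r^2 + 13r - 6 = (r - 6)(r - 1)^2.
r = 1 has algebraic multiplicity 2; rank(Q − 1I) = 1, so geometric multiplicity = 2.
Every eigenvalue has geometric = algebraic multiplicity, so Q is diagonalizable.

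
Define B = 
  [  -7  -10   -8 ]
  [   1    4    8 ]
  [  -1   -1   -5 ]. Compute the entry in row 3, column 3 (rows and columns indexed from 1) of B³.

Characteristic polynomial: r^3 + 8r^2 - 3r - 90 = (r - 3)(r + 5)(r + 6), so the eigenvalues are -6, -5, 3.
r=3: eigenvector (-1, 1, 0).
r=-5: eigenvector (-1, 1, -1).
r=-6: eigenvector (2, -1, 1).
P = [[-1, -1, 2], [1, 1, -1], [0, -1, 1]], D = diag(3, -5, -6), P⁻¹ = [[0, 1, 1], [1, 1, -1], [1, 1, 0]].
B³ = P·diag(27, -125, -216)·P⁻¹ = [[-307, -334, -152], [91, 118, 152], [-91, -91, -125]].
The requested entry is -125.

-125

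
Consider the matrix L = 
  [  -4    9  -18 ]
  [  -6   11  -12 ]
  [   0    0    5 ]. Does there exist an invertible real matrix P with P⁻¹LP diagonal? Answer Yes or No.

Yes

Characteristic polynomial: p(t) = t^3 - 12t^2 + 45t - 50 = (t - 5)^2(t - 2).
t = 5 has algebraic multiplicity 2; rank(L − 5I) = 1, so geometric multiplicity = 2.
Every eigenvalue has geometric = algebraic multiplicity, so L is diagonalizable.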